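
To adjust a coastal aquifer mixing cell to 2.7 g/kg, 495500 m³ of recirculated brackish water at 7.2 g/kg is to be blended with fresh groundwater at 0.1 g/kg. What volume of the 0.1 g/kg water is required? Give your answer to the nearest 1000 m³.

858000 m³

Salt balance: 495,500×7.2 + V×0.1 = (495,500+V)×2.7
3,567,600 + 0.1V = 1,337,850 + 2.7V
2,229,750 = 2.6V
V = 857,596.15 m³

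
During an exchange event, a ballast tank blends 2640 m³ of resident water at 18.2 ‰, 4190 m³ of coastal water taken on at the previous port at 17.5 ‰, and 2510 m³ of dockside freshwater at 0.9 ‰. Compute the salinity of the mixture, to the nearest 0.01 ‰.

13.24 ‰

Conserving salt mass:
salt = 2,640×18.2 + 4,190×17.5 + 2,510×0.9 = 48,048 + 73,325 + 2,259 = 123,632
volume = 2,640 + 4,190 + 2,510 = 9,340 m³
S = 123,632 / 9,340 = 13.2368 ‰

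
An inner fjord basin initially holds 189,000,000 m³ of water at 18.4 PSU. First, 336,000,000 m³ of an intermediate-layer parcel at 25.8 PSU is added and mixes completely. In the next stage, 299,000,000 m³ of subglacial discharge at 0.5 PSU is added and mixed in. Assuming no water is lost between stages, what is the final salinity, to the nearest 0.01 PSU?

By conservation of dissolved salt,
Initial salt = 189,000,000×18.4 = 3,477,600,000
After stage 1: salt = 3,477,600,000 + 336,000,000×25.8 = 12,146,400,000; volume = 525,000,000 m³; S = 23.136 PSU
After stage 2: salt = 12,146,400,000 + 299,000,000×0.5 = 12,295,900,000; volume = 824,000,000 m³
S = 12,295,900,000 / 824,000,000 = 14.9222 PSU

14.92 PSU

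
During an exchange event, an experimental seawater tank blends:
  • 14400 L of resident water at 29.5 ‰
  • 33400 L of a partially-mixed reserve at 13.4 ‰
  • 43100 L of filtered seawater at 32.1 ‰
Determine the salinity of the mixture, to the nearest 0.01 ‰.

Total salt / total volume:
salt = 14,400×29.5 + 33,400×13.4 + 43,100×32.1 = 424,800 + 447,560 + 1,383,510 = 2,255,870
volume = 14,400 + 33,400 + 43,100 = 90,900 L
S = 2,255,870 / 90,900 = 24.8171 ‰

24.82 ‰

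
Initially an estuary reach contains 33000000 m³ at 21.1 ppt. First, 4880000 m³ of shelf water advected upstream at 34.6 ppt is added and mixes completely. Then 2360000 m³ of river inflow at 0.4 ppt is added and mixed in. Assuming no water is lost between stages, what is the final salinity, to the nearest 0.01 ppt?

21.52 ppt

Total salt / total volume:
Initial salt = 33,000,000×21.1 = 696,300,000
After stage 1: salt = 696,300,000 + 4,880,000×34.6 = 865,148,000; volume = 37,880,000 m³; S = 22.839 ppt
After stage 2: salt = 865,148,000 + 2,360,000×0.4 = 866,092,000; volume = 40,240,000 m³
S = 866,092,000 / 40,240,000 = 21.5232 ppt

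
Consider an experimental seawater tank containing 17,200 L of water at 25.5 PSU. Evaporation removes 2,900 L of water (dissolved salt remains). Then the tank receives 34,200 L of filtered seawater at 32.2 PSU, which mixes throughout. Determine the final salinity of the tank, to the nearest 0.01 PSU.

31.75 PSU

After evaporation: salt = 17,200×25.5 = 438,600; volume = 17,200 − 2,900 = 14,300 L
After mixing: salt = 438,600 + 34,200×32.2 = 1,539,840; volume = 14,300 + 34,200 = 48,500 L
S = 1,539,840 / 48,500 = 31.7493 PSU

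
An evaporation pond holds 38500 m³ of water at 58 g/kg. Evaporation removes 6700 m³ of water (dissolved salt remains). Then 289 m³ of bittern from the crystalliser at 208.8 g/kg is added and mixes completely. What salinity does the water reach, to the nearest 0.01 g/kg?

After evaporation: salt = 38,500×58 = 2,233,000; volume = 38,500 − 6,700 = 31,800 m³
After mixing: salt = 2,233,000 + 289×208.8 = 2,293,343.2; volume = 31,800 + 289 = 32,089 m³
S = 2,293,343.2 / 32,089 = 71.4682 g/kg

71.47 g/kg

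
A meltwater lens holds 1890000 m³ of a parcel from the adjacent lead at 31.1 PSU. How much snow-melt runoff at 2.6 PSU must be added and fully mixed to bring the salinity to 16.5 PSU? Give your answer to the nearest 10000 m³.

1990000 m³

Salt balance: 1,890,000×31.1 + V×2.6 = (1,890,000+V)×16.5
58,779,000 + 2.6V = 31,185,000 + 16.5V
27,594,000 = 13.9V
V = 1,985,179.86 m³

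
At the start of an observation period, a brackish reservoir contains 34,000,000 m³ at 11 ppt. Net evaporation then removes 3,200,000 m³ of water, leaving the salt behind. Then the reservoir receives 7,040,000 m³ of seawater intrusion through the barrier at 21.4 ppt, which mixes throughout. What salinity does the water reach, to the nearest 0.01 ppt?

13.87 ppt

After evaporation: salt = 34,000,000×11 = 374,000,000; volume = 34,000,000 − 3,200,000 = 30,800,000 m³
After mixing: salt = 374,000,000 + 7,040,000×21.4 = 524,656,000; volume = 30,800,000 + 7,040,000 = 37,840,000 m³
S = 524,656,000 / 37,840,000 = 13.8651 ppt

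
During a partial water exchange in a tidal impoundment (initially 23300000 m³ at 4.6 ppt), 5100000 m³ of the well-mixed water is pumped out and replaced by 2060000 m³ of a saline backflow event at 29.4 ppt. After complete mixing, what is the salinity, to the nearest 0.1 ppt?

7.1 ppt

Remaining after removal: 18,200,000 m³ at 4.6 ppt (salt = 83,720,000)
After addition: salt = 83,720,000 + 2,060,000×29.4 = 144,284,000; volume = 20,260,000 m³
S = 144,284,000 / 20,260,000 = 7.1216 ppt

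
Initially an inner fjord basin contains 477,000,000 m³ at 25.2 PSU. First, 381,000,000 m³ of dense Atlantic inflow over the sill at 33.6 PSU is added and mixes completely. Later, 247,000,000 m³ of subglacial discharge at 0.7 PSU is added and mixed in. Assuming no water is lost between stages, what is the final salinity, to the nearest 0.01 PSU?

22.62 PSU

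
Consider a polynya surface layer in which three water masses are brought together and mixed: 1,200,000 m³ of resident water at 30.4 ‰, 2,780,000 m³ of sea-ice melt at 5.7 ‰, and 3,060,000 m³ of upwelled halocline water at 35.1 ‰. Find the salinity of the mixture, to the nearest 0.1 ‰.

Weighted by volume,
salt = 1,200,000×30.4 + 2,780,000×5.7 + 3,060,000×35.1 = 36,480,000 + 15,846,000 + 107,406,000 = 159,732,000
volume = 1,200,000 + 2,780,000 + 3,060,000 = 7,040,000 m³
S = 159,732,000 / 7,040,000 = 22.689 ‰

22.7 ‰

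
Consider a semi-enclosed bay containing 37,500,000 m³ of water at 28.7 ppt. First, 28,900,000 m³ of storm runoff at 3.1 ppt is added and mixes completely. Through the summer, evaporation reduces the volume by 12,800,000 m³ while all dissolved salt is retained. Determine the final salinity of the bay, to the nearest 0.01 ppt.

After mixing: salt = 37,500,000×28.7 + 28,900,000×3.1 = 1,165,840,000; volume = 66,400,000 m³
After evaporation: salt unchanged = 1,165,840,000; volume = 66,400,000 − 12,800,000 = 53,600,000 m³
S = 1,165,840,000 / 53,600,000 = 21.7507 ppt

21.75 ppt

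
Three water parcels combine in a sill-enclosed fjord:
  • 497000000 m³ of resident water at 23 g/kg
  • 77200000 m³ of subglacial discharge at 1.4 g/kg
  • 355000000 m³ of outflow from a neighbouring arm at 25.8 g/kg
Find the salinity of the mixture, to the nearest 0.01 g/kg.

Total salt / total volume:
salt = 497,000,000×23 + 77,200,000×1.4 + 355,000,000×25.8 = 11,431,000,000 + 108,080,000 + 9,159,000,000 = 20,698,080,000
volume = 497,000,000 + 77,200,000 + 355,000,000 = 929,200,000 m³
S = 20,698,080,000 / 929,200,000 = 22.2752 g/kg

22.28 g/kg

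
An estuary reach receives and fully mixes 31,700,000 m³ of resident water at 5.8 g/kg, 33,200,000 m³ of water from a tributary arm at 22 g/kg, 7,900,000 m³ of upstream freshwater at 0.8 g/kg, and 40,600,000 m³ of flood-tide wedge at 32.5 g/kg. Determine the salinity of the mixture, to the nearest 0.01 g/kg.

19.75 g/kg

Weighted by volume,
salt = 31,700,000×5.8 + 33,200,000×22 + 7,900,000×0.8 + 40,600,000×32.5 = 183,860,000 + 730,400,000 + 6,320,000 + 1,319,500,000 = 2,240,080,000
volume = 31,700,000 + 33,200,000 + 7,900,000 + 40,600,000 = 113,400,000 m³
S = 2,240,080,000 / 113,400,000 = 19.7538 g/kg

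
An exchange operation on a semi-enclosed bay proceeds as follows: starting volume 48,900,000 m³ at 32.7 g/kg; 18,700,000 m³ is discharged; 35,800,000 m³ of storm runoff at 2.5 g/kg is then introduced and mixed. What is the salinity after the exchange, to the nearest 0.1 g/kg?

Remaining after removal: 30,200,000 m³ at 32.7 g/kg (salt = 987,540,000)
After addition: salt = 987,540,000 + 35,800,000×2.5 = 1,077,040,000; volume = 66,000,000 m³
S = 1,077,040,000 / 66,000,000 = 16.3188 g/kg

16.3 g/kg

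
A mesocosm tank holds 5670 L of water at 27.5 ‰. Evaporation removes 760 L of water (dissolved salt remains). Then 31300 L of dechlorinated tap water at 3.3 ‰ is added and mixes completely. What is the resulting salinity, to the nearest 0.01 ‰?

After evaporation: salt = 5,670×27.5 = 155,925; volume = 5,670 − 760 = 4,910 L
After mixing: salt = 155,925 + 31,300×3.3 = 259,215; volume = 4,910 + 31,300 = 36,210 L
S = 259,215 / 36,210 = 7.1587 ‰

7.16 ‰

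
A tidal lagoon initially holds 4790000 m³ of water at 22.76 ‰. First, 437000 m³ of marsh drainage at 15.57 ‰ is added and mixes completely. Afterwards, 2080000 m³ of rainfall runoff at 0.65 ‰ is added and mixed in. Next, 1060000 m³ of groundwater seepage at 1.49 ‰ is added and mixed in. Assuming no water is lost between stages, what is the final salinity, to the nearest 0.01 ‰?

Mass of salt is conserved:
Initial salt = 4,790,000×22.76 = 109,020,400
After stage 1: salt = 109,020,400 + 437,000×15.57 = 115,824,490; volume = 5,227,000 m³; S = 22.159 ‰
After stage 2: salt = 115,824,490 + 2,080,000×0.65 = 117,176,490; volume = 7,307,000 m³; S = 16.036 ‰
After stage 3: salt = 117,176,490 + 1,060,000×1.49 = 118,755,890; volume = 8,367,000 m³
S = 118,755,890 / 8,367,000 = 14.1934 ‰

14.19 ‰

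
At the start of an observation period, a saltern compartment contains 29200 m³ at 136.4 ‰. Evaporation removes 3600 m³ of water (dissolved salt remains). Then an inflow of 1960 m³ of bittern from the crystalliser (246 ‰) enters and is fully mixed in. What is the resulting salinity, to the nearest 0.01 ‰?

162.01 ‰

After evaporation: salt = 29,200×136.4 = 3,982,880; volume = 29,200 − 3,600 = 25,600 m³
After mixing: salt = 3,982,880 + 1,960×246 = 4,465,040; volume = 25,600 + 1,960 = 27,560 m³
S = 4,465,040 / 27,560 = 162.0116 ‰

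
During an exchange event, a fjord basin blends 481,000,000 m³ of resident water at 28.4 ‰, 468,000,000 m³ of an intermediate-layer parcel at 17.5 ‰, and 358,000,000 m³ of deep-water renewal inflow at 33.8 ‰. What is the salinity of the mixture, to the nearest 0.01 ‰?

Total salt / total volume:
salt = 481,000,000×28.4 + 468,000,000×17.5 + 358,000,000×33.8 = 13,660,400,000 + 8,190,000,000 + 12,100,400,000 = 33,950,800,000
volume = 481,000,000 + 468,000,000 + 358,000,000 = 1,307,000,000 m³
S = 33,950,800,000 / 1,307,000,000 = 25.9761 ‰

25.98 ‰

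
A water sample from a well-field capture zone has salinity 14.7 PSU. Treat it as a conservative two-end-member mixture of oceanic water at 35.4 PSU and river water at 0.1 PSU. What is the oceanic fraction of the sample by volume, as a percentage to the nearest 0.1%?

41.4%

Let g be the oceanic fraction. Salt balance per unit volume:
g×35.4 + (1−g)×0.1 = 14.7
g = (14.7 − 0.1) / (35.4 − 0.1) = 14.6/35.3 = 0.4136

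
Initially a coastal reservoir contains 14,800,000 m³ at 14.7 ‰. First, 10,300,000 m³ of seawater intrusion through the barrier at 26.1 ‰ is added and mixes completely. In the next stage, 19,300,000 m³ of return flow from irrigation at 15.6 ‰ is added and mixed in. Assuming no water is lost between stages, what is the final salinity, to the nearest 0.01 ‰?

17.74 ‰

Mass of salt is conserved:
Initial salt = 14,800,000×14.7 = 217,560,000
After stage 1: salt = 217,560,000 + 10,300,000×26.1 = 486,390,000; volume = 25,100,000 m³; S = 19.378 ‰
After stage 2: salt = 486,390,000 + 19,300,000×15.6 = 787,470,000; volume = 44,400,000 m³
S = 787,470,000 / 44,400,000 = 17.7358 ‰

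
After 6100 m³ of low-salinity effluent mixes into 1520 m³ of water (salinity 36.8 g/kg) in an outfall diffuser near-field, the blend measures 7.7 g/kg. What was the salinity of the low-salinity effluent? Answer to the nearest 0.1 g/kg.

0.4 g/kg

Salt balance: 1,520×36.8 + 6,100×S = 7,620×7.7
55,936 + 6,100·S = 58,674
S = (58,674 − 55,936) / 6,100 = 0.4489 g/kg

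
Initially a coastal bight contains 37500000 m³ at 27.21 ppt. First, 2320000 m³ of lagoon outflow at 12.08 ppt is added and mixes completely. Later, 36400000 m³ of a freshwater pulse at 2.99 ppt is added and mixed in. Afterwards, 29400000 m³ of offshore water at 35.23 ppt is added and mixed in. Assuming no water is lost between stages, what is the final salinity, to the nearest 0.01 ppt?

Conserving salt mass:
Initial salt = 37,500,000×27.21 = 1,020,375,000
After stage 1: salt = 1,020,375,000 + 2,320,000×12.08 = 1,048,400,600; volume = 39,820,000 m³; S = 26.328 ppt
After stage 2: salt = 1,048,400,600 + 36,400,000×2.99 = 1,157,236,600; volume = 76,220,000 m³; S = 15.183 ppt
After stage 3: salt = 1,157,236,600 + 29,400,000×35.23 = 2,192,998,600; volume = 105,620,000 m³
S = 2,192,998,600 / 105,620,000 = 20.7631 ppt

20.76 ppt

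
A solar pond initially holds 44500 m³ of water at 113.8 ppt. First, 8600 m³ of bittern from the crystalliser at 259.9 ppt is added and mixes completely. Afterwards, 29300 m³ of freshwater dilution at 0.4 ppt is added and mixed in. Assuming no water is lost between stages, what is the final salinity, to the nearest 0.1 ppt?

88.7 ppt

Weighted by volume,
Initial salt = 44,500×113.8 = 5,064,100
After stage 1: salt = 5,064,100 + 8,600×259.9 = 7,299,240; volume = 53,100 m³; S = 137.462 ppt
After stage 2: salt = 7,299,240 + 29,300×0.4 = 7,310,960; volume = 82,400 m³
S = 7,310,960 / 82,400 = 88.7252 ppt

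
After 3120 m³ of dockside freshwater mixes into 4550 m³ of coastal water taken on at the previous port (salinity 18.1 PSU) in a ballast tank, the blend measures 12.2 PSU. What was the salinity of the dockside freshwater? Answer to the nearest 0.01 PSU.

Salt balance: 4,550×18.1 + 3,120×S = 7,670×12.2
82,355 + 3,120·S = 93,574
S = (93,574 − 82,355) / 3,120 = 3.5958 PSU

3.60 PSU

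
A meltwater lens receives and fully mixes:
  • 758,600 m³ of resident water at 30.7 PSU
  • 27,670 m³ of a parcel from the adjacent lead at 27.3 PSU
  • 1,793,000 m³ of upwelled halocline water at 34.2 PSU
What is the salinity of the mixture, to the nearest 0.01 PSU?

By conservation of dissolved salt,
salt = 758,600×30.7 + 27,670×27.3 + 1,793,000×34.2 = 23,289,020 + 755,391 + 61,320,600 = 85,365,011
volume = 758,600 + 27,670 + 1,793,000 = 2,579,270 m³
S = 85,365,011 / 2,579,270 = 33.0966 PSU

33.10 PSU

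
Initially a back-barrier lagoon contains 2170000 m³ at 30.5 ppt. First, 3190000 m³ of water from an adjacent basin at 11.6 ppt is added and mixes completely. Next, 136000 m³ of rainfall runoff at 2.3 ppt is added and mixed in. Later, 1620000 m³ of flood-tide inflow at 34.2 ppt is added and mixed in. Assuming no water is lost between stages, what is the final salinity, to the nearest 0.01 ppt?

22.33 ppt

By conservation of dissolved salt,
Initial salt = 2,170,000×30.5 = 66,185,000
After stage 1: salt = 66,185,000 + 3,190,000×11.6 = 103,189,000; volume = 5,360,000 m³; S = 19.252 ppt
After stage 2: salt = 103,189,000 + 136,000×2.3 = 103,501,800; volume = 5,496,000 m³; S = 18.832 ppt
After stage 3: salt = 103,501,800 + 1,620,000×34.2 = 158,905,800; volume = 7,116,000 m³
S = 158,905,800 / 7,116,000 = 22.3308 ppt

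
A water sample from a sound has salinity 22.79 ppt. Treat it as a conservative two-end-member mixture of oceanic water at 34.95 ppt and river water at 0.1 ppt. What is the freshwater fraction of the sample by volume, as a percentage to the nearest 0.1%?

34.9%

Let f be the freshwater fraction. Salt balance per unit volume:
f×0.1 + (1−f)×34.95 = 22.79
f = (34.95 − 22.79) / (34.95 − 0.1) = 12.16/34.85 = 0.3489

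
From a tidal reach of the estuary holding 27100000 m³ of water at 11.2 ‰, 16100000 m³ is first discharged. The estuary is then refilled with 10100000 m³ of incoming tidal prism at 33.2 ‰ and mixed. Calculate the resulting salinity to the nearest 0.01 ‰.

Remaining after removal: 11,000,000 m³ at 11.2 ‰ (salt = 123,200,000)
After addition: salt = 123,200,000 + 10,100,000×33.2 = 458,520,000; volume = 21,100,000 m³
S = 458,520,000 / 21,100,000 = 21.7308 ‰

21.73 ‰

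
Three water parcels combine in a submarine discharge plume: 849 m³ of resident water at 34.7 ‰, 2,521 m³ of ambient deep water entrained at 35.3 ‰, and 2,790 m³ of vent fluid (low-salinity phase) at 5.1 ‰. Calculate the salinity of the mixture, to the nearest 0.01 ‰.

Weighted by volume,
salt = 849×34.7 + 2,521×35.3 + 2,790×5.1 = 29,460.3 + 88,991.3 + 14,229 = 132,680.6
volume = 849 + 2,521 + 2,790 = 6,160 m³
S = 132,680.6 / 6,160 = 21.5391 ‰

21.54 ‰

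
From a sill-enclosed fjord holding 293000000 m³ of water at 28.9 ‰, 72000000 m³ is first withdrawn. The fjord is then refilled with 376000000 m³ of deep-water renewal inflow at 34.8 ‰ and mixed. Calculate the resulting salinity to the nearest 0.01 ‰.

Remaining after removal: 221,000,000 m³ at 28.9 ‰ (salt = 6,386,900,000)
After addition: salt = 6,386,900,000 + 376,000,000×34.8 = 19,471,700,000; volume = 597,000,000 m³
S = 19,471,700,000 / 597,000,000 = 32.6159 ‰

32.62 ‰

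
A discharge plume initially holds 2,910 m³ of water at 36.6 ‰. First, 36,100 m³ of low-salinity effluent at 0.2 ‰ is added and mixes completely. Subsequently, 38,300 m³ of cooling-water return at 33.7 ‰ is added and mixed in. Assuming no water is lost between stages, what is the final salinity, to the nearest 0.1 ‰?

18.2 ‰

By conservation of dissolved salt,
Initial salt = 2,910×36.6 = 106,506
After stage 1: salt = 106,506 + 36,100×0.2 = 113,726; volume = 39,010 m³; S = 2.915 ‰
After stage 2: salt = 113,726 + 38,300×33.7 = 1,404,436; volume = 77,310 m³
S = 1,404,436 / 77,310 = 18.1663 ‰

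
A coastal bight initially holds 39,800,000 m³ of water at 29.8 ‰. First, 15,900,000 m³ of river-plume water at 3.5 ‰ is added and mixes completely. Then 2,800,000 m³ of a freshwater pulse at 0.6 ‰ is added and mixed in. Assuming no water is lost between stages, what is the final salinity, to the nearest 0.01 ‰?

21.25 ‰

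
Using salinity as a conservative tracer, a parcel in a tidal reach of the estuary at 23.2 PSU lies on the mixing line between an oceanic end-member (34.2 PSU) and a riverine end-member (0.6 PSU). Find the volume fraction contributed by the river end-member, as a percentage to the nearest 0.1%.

Let f be the freshwater fraction. Salt balance per unit volume:
f×0.6 + (1−f)×34.2 = 23.2
f = (34.2 − 23.2) / (34.2 − 0.6) = 11/33.6 = 0.3274

32.7%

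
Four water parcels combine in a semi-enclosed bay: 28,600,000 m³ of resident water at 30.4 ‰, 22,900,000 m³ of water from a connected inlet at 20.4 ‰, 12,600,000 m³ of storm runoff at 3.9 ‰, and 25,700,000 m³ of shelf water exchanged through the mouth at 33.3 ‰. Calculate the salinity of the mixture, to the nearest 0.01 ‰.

Weighted by volume,
salt = 28,600,000×30.4 + 22,900,000×20.4 + 12,600,000×3.9 + 25,700,000×33.3 = 869,440,000 + 467,160,000 + 49,140,000 + 855,810,000 = 2,241,550,000
volume = 28,600,000 + 22,900,000 + 12,600,000 + 25,700,000 = 89,800,000 m³
S = 2,241,550,000 / 89,800,000 = 24.9616 ‰

24.96 ‰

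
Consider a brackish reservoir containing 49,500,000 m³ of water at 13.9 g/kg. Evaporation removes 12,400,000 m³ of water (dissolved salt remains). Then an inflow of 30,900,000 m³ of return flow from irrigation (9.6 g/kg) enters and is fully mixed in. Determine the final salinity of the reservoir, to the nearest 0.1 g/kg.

14.5 g/kg

After evaporation: salt = 49,500,000×13.9 = 688,050,000; volume = 49,500,000 − 12,400,000 = 37,100,000 m³
After mixing: salt = 688,050,000 + 30,900,000×9.6 = 984,690,000; volume = 37,100,000 + 30,900,000 = 68,000,000 m³
S = 984,690,000 / 68,000,000 = 14.4807 g/kg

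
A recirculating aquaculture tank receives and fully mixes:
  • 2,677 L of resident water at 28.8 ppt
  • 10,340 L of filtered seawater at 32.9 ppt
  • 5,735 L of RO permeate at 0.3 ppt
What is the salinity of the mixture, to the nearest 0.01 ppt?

Mass of salt is conserved:
salt = 2,677×28.8 + 10,340×32.9 + 5,735×0.3 = 77,097.6 + 340,186 + 1,720.5 = 419,004.1
volume = 2,677 + 10,340 + 5,735 = 18,752 L
S = 419,004.1 / 18,752 = 22.3445 ppt

22.34 ppt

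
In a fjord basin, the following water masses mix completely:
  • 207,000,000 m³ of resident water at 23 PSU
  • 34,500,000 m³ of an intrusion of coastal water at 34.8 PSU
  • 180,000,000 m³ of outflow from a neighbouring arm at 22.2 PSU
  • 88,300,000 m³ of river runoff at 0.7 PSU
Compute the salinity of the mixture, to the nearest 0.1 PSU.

19.7 PSU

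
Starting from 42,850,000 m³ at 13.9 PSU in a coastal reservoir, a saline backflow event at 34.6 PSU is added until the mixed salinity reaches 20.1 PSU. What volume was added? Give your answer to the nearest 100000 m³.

Salt balance: 42,850,000×13.9 + V×34.6 = (42,850,000+V)×20.1
595,615,000 + 34.6V = 861,285,000 + 20.1V
265,670,000 = 14.5V
V = 18,322,068.97 m³

18300000 m³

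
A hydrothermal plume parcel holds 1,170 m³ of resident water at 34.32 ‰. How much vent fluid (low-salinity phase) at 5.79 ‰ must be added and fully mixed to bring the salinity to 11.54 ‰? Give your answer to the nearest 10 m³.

4640 m³

Salt balance: 1,170×34.32 + V×5.79 = (1,170+V)×11.54
40,154.4 + 5.79V = 13,501.8 + 11.54V
26,652.6 = 5.75V
V = 4,635.23 m³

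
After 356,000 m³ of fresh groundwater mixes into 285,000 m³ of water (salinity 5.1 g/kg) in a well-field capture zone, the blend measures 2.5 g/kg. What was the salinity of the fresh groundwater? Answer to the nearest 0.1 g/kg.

0.4 g/kg

Salt balance: 285,000×5.1 + 356,000×S = 641,000×2.5
1,453,500 + 356,000·S = 1,602,500
S = (1,602,500 − 1,453,500) / 356,000 = 0.4185 g/kg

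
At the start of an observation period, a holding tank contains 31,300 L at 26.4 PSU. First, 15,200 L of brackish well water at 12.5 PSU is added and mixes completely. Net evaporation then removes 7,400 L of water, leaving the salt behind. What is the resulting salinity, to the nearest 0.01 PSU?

After mixing: salt = 31,300×26.4 + 15,200×12.5 = 1,016,320; volume = 46,500 L
After evaporation: salt unchanged = 1,016,320; volume = 46,500 − 7,400 = 39,100 L
S = 1,016,320 / 39,100 = 25.9928 PSU

25.99 PSU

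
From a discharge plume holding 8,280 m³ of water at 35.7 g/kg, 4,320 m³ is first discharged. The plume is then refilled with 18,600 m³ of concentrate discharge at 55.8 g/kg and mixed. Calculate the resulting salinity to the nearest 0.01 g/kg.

52.27 g/kg

Remaining after removal: 3,960 m³ at 35.7 g/kg (salt = 141,372)
After addition: salt = 141,372 + 18,600×55.8 = 1,179,252; volume = 22,560 m³
S = 1,179,252 / 22,560 = 52.2718 g/kg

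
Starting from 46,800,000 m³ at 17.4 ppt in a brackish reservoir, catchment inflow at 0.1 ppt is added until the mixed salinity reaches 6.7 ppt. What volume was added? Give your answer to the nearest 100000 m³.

75900000 m³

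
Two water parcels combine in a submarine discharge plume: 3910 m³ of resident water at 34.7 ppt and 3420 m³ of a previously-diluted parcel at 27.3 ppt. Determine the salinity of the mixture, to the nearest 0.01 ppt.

31.25 ppt

Mass of salt is conserved:
salt = 3,910×34.7 + 3,420×27.3 = 135,677 + 93,366 = 229,043
volume = 3,910 + 3,420 = 7,330 m³
S = 229,043 / 7,330 = 31.2473 ppt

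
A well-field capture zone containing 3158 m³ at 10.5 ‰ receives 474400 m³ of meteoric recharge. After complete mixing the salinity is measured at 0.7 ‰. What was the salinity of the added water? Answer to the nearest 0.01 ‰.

0.63 ‰

Salt balance: 3,158×10.5 + 474,400×S = 477,558×0.7
33,159 + 474,400·S = 334,290.6
S = (334,290.6 − 33,159) / 474,400 = 0.6348 ‰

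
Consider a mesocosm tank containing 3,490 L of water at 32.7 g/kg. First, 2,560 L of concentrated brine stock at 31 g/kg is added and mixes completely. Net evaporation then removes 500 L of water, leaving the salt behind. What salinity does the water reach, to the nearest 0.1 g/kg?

34.9 g/kg

After mixing: salt = 3,490×32.7 + 2,560×31 = 193,483; volume = 6,050 L
After evaporation: salt unchanged = 193,483; volume = 6,050 − 500 = 5,550 L
S = 193,483 / 5,550 = 34.8618 g/kg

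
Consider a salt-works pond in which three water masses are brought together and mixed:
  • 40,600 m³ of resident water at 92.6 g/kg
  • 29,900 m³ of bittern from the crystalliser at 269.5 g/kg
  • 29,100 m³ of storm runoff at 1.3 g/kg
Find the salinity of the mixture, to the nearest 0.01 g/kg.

119.03 g/kg

Conserving salt mass:
salt = 40,600×92.6 + 29,900×269.5 + 29,100×1.3 = 3,759,560 + 8,058,050 + 37,830 = 11,855,440
volume = 40,600 + 29,900 + 29,100 = 99,600 m³
S = 11,855,440 / 99,600 = 119.0305 g/kg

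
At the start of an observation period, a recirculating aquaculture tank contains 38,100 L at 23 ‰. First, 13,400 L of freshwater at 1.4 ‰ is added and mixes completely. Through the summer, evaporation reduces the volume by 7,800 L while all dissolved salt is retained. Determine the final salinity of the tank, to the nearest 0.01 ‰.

20.48 ‰

After mixing: salt = 38,100×23 + 13,400×1.4 = 895,060; volume = 51,500 L
After evaporation: salt unchanged = 895,060; volume = 51,500 − 7,800 = 43,700 L
S = 895,060 / 43,700 = 20.4819 ‰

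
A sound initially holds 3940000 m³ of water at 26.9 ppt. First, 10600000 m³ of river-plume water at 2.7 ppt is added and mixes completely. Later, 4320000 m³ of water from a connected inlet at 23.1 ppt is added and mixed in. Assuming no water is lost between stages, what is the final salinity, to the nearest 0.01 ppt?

Conserving salt mass:
Initial salt = 3,940,000×26.9 = 105,986,000
After stage 1: salt = 105,986,000 + 10,600,000×2.7 = 134,606,000; volume = 14,540,000 m³; S = 9.258 ppt
After stage 2: salt = 134,606,000 + 4,320,000×23.1 = 234,398,000; volume = 18,860,000 m³
S = 234,398,000 / 18,860,000 = 12.4283 ppt

12.43 ppt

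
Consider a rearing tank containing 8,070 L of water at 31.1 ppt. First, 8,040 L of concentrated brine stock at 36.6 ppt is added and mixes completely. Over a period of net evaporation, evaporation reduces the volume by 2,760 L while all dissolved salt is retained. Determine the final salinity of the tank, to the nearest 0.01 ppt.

After mixing: salt = 8,070×31.1 + 8,040×36.6 = 545,241; volume = 16,110 L
After evaporation: salt unchanged = 545,241; volume = 16,110 − 2,760 = 13,350 L
S = 545,241 / 13,350 = 40.842 ppt

40.84 ppt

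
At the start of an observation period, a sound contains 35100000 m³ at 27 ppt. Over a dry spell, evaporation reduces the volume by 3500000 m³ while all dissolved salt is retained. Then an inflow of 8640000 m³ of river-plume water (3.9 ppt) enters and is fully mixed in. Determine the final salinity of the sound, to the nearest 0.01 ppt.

24.39 ppt

After evaporation: salt = 35,100,000×27 = 947,700,000; volume = 35,100,000 − 3,500,000 = 31,600,000 m³
After mixing: salt = 947,700,000 + 8,640,000×3.9 = 981,396,000; volume = 31,600,000 + 8,640,000 = 40,240,000 m³
S = 981,396,000 / 40,240,000 = 24.3886 ppt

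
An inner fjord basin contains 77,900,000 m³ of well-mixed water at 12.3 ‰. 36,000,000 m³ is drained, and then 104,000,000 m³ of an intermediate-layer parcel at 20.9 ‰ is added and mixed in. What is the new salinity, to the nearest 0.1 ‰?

Remaining after removal: 41,900,000 m³ at 12.3 ‰ (salt = 515,370,000)
After addition: salt = 515,370,000 + 104,000,000×20.9 = 2,688,970,000; volume = 145,900,000 m³
S = 2,688,970,000 / 145,900,000 = 18.4302 ‰

18.4 ‰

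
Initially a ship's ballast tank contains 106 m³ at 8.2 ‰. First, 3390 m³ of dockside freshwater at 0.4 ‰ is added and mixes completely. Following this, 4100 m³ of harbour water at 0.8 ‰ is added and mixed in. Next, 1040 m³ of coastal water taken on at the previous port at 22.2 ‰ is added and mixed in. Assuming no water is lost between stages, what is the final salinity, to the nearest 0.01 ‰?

3.31 ‰

Weighted by volume,
Initial salt = 106×8.2 = 869.2
After stage 1: salt = 869.2 + 3,390×0.4 = 2,225.2; volume = 3,496 m³; S = 0.636 ‰
After stage 2: salt = 2,225.2 + 4,100×0.8 = 5,505.2; volume = 7,596 m³; S = 0.725 ‰
After stage 3: salt = 5,505.2 + 1,040×22.2 = 28,593.2; volume = 8,636 m³
S = 28,593.2 / 8,636 = 3.3109 ‰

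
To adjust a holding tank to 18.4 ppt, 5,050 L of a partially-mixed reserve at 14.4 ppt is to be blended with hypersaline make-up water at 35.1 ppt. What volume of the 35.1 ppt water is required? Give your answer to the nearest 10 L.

Salt balance: 5,050×14.4 + V×35.1 = (5,050+V)×18.4
72,720 + 35.1V = 92,920 + 18.4V
20,200 = 16.7V
V = 1,209.58 L

1210 L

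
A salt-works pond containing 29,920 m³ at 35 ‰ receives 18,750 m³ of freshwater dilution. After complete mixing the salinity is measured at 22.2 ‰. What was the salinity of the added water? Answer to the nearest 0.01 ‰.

Salt balance: 29,920×35 + 18,750×S = 48,670×22.2
1,047,200 + 18,750·S = 1,080,474
S = (1,080,474 − 1,047,200) / 18,750 = 1.7746 ‰

1.77 ‰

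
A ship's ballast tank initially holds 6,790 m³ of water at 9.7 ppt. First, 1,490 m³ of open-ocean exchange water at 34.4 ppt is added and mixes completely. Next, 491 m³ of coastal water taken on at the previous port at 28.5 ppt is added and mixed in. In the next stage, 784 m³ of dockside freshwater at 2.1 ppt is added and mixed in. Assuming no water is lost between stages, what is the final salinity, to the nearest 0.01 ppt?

By conservation of dissolved salt,
Initial salt = 6,790×9.7 = 65,863
After stage 1: salt = 65,863 + 1,490×34.4 = 117,119; volume = 8,280 m³; S = 14.145 ppt
After stage 2: salt = 117,119 + 491×28.5 = 131,112.5; volume = 8,771 m³; S = 14.948 ppt
After stage 3: salt = 131,112.5 + 784×2.1 = 132,758.9; volume = 9,555 m³
S = 132,758.9 / 9,555 = 13.8942 ppt

13.89 ppt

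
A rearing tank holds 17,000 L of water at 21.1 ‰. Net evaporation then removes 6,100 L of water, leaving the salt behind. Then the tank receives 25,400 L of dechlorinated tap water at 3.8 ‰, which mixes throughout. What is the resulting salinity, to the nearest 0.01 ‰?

12.54 ‰

After evaporation: salt = 17,000×21.1 = 358,700; volume = 17,000 − 6,100 = 10,900 L
After mixing: salt = 358,700 + 25,400×3.8 = 455,220; volume = 10,900 + 25,400 = 36,300 L
S = 455,220 / 36,300 = 12.5405 ‰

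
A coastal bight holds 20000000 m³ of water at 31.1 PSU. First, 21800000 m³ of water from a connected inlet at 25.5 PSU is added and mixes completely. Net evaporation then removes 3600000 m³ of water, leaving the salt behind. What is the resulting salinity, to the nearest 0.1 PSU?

After mixing: salt = 20,000,000×31.1 + 21,800,000×25.5 = 1,177,900,000; volume = 41,800,000 m³
After evaporation: salt unchanged = 1,177,900,000; volume = 41,800,000 − 3,600,000 = 38,200,000 m³
S = 1,177,900,000 / 38,200,000 = 30.8351 PSU

30.8 PSU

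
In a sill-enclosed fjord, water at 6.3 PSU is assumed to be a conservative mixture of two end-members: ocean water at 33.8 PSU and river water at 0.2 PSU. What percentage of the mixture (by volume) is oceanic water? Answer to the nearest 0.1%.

Let g be the oceanic fraction. Salt balance per unit volume:
g×33.8 + (1−g)×0.2 = 6.3
g = (6.3 − 0.2) / (33.8 − 0.2) = 6.1/33.6 = 0.1815

18.2%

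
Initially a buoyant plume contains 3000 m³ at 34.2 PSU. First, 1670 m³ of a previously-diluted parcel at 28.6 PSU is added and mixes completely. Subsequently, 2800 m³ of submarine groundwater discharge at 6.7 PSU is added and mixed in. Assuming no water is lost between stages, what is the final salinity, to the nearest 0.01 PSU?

22.64 PSU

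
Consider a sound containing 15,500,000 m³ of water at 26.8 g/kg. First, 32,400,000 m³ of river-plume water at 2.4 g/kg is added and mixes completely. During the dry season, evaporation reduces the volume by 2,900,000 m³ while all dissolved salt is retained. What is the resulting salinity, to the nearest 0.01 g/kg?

10.96 g/kg

After mixing: salt = 15,500,000×26.8 + 32,400,000×2.4 = 493,160,000; volume = 47,900,000 m³
After evaporation: salt unchanged = 493,160,000; volume = 47,900,000 − 2,900,000 = 45,000,000 m³
S = 493,160,000 / 45,000,000 = 10.9591 g/kg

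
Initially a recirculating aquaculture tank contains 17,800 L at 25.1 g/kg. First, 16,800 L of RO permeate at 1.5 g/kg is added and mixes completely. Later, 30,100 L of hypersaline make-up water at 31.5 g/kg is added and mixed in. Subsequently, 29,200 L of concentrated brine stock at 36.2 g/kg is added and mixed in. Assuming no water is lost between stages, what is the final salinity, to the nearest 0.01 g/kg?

Weighted by volume,
Initial salt = 17,800×25.1 = 446,780
After stage 1: salt = 446,780 + 16,800×1.5 = 471,980; volume = 34,600 L; S = 13.641 g/kg
After stage 2: salt = 471,980 + 30,100×31.5 = 1,420,130; volume = 64,700 L; S = 21.949 g/kg
After stage 3: salt = 1,420,130 + 29,200×36.2 = 2,477,170; volume = 93,900 L
S = 2,477,170 / 93,900 = 26.3809 g/kg

26.38 g/kg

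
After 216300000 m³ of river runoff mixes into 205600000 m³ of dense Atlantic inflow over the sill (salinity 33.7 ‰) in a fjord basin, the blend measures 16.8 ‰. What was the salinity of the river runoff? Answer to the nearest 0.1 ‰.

Salt balance: 205,600,000×33.7 + 216,300,000×S = 421,900,000×16.8
6,928,720,000 + 216,300,000·S = 7,087,920,000
S = (7,087,920,000 − 6,928,720,000) / 216,300,000 = 0.736 ‰

0.7 ‰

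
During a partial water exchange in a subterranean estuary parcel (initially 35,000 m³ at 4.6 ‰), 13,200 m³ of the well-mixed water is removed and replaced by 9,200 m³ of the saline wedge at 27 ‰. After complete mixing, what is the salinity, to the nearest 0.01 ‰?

11.25 ‰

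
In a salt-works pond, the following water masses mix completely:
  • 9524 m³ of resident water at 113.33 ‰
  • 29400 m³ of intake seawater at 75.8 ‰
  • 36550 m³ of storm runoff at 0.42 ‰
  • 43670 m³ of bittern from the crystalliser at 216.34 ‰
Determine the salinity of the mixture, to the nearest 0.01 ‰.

Total salt / total volume:
salt = 9,524×113.33 + 29,400×75.8 + 36,550×0.42 + 43,670×216.34 = 1,079,354.92 + 2,228,520 + 15,351 + 9,447,567.8 = 12,770,793.72
volume = 9,524 + 29,400 + 36,550 + 43,670 = 119,144 m³
S = 12,770,793.72 / 119,144 = 107.1879 ‰

107.19 ‰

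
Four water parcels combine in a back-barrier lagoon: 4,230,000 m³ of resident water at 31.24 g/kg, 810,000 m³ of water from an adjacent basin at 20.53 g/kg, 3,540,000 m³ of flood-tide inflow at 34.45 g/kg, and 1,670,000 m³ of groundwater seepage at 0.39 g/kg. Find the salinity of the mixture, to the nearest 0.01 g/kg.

Salt balance:
salt = 4,230,000×31.24 + 810,000×20.53 + 3,540,000×34.45 + 1,670,000×0.39 = 132,145,200 + 16,629,300 + 121,953,000 + 651,300 = 271,378,800
volume = 4,230,000 + 810,000 + 3,540,000 + 1,670,000 = 10,250,000 m³
S = 271,378,800 / 10,250,000 = 26.476 g/kg

26.48 g/kg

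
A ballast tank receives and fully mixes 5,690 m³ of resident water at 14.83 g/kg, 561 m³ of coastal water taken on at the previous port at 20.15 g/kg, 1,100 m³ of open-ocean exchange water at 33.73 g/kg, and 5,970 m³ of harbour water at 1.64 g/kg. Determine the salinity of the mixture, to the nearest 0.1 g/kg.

Total salt / total volume:
salt = 5,690×14.83 + 561×20.15 + 1,100×33.73 + 5,970×1.64 = 84,382.7 + 11,304.15 + 37,103 + 9,790.8 = 142,580.65
volume = 5,690 + 561 + 1,100 + 5,970 = 13,321 m³
S = 142,580.65 / 13,321 = 10.703 g/kg

10.7 g/kg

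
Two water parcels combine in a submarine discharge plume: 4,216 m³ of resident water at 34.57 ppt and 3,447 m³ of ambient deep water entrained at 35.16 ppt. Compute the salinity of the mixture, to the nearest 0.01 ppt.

34.84 ppt

Salt balance:
salt = 4,216×34.57 + 3,447×35.16 = 145,747.12 + 121,196.52 = 266,943.64
volume = 4,216 + 3,447 = 7,663 m³
S = 266,943.64 / 7,663 = 34.8354 ppt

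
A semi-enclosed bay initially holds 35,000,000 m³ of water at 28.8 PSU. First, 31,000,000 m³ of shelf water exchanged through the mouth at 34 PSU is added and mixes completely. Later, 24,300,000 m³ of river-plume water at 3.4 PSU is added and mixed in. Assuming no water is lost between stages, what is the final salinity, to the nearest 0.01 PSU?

Salt balance:
Initial salt = 35,000,000×28.8 = 1,008,000,000
After stage 1: salt = 1,008,000,000 + 31,000,000×34 = 2,062,000,000; volume = 66,000,000 m³; S = 31.242 PSU
After stage 2: salt = 2,062,000,000 + 24,300,000×3.4 = 2,144,620,000; volume = 90,300,000 m³
S = 2,144,620,000 / 90,300,000 = 23.7499 PSU

23.75 PSU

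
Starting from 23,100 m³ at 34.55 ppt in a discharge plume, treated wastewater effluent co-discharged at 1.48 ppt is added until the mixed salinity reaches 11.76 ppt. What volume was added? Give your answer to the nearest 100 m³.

51200 m³

Salt balance: 23,100×34.55 + V×1.48 = (23,100+V)×11.76
798,105 + 1.48V = 271,656 + 11.76V
526,449 = 10.28V
V = 51,210.99 m³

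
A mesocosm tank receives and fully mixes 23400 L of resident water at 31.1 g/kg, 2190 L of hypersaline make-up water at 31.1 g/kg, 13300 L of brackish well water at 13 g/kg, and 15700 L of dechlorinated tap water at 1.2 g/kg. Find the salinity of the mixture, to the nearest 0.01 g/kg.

18.09 g/kg

Conserving salt mass:
salt = 23,400×31.1 + 2,190×31.1 + 13,300×13 + 15,700×1.2 = 727,740 + 68,109 + 172,900 + 18,840 = 987,589
volume = 23,400 + 2,190 + 13,300 + 15,700 = 54,590 L
S = 987,589 / 54,590 = 18.091 g/kg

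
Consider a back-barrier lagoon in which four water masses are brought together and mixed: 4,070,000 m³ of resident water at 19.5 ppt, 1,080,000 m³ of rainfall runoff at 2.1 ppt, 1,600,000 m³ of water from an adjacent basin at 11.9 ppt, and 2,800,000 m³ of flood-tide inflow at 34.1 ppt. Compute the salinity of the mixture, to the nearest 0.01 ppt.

By conservation of dissolved salt,
salt = 4,070,000×19.5 + 1,080,000×2.1 + 1,600,000×11.9 + 2,800,000×34.1 = 79,365,000 + 2,268,000 + 19,040,000 + 95,480,000 = 196,153,000
volume = 4,070,000 + 1,080,000 + 1,600,000 + 2,800,000 = 9,550,000 m³
S = 196,153,000 / 9,550,000 = 20.5396 ppt

20.54 ppt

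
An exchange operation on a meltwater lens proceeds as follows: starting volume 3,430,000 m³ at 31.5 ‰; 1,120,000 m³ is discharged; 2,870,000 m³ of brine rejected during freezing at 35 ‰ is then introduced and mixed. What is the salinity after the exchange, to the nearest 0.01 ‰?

33.44 ‰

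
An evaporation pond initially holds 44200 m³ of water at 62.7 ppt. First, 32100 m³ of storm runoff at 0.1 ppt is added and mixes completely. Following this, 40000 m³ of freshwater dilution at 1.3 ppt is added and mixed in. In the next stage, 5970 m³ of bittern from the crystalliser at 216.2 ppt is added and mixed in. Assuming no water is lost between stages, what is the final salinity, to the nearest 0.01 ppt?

Total salt / total volume:
Initial salt = 44,200×62.7 = 2,771,340
After stage 1: salt = 2,771,340 + 32,100×0.1 = 2,774,550; volume = 76,300 m³; S = 36.364 ppt
After stage 2: salt = 2,774,550 + 40,000×1.3 = 2,826,550; volume = 116,300 m³; S = 24.304 ppt
After stage 3: salt = 2,826,550 + 5,970×216.2 = 4,117,264; volume = 122,270 m³
S = 4,117,264 / 122,270 = 33.6735 ppt

33.67 ppt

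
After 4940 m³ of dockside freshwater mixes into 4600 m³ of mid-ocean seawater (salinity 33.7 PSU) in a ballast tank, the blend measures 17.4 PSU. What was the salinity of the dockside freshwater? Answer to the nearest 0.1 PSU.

2.2 PSU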